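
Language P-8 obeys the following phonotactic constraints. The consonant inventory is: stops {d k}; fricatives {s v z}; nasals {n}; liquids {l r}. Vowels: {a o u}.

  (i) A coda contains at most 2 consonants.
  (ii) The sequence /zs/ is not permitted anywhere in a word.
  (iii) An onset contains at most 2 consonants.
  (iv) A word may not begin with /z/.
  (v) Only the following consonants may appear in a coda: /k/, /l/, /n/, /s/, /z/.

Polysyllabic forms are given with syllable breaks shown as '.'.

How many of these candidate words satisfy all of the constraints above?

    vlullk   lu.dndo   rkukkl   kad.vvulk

vlullk — violates constraint (i): syllable 1 coda /llk/ has 3 consonants (> 2) → phonotactically illegal
lu.dndo — violates constraint (iii): syllable 2 onset /dnd/ has 3 consonants (> 2) → phonotactically illegal
rkukkl — violates constraint (i): syllable 1 coda /kkl/ has 3 consonants (> 2) → phonotactically illegal
kad.vvulk — violates constraint (v): syllable 1 coda contains /d/, which is not a licensed coda consonant → phonotactically illegal
No form is phonotactically legal → 0.

0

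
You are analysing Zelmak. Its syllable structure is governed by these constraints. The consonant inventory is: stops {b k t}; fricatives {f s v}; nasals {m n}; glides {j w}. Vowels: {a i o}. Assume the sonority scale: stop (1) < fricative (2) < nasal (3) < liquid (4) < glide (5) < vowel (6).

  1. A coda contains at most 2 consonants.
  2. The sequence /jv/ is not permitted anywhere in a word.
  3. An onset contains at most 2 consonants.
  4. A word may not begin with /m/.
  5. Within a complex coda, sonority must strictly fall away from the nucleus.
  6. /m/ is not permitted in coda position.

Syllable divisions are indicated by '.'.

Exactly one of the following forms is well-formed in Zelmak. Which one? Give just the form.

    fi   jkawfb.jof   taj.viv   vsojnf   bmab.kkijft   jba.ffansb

fi

fi — σ1 onset /f/, coda /∅/ ok → well-formed
jkawfb.jof — violates constraint 1: syllable 1 coda /wfb/ has 3 consonants (> 2) → ill-formed
taj.viv — violates constraint 2: contains banned sequence /jv/ → ill-formed
vsojnf — violates constraint 1: syllable 1 coda /jnf/ has 3 consonants (> 2) → ill-formed
bmab.kkijft — violates constraint 1: syllable 2 coda /jft/ has 3 consonants (> 2) → ill-formed
jba.ffansb — violates constraint 1: syllable 2 coda /nsb/ has 3 consonants (> 2) → ill-formed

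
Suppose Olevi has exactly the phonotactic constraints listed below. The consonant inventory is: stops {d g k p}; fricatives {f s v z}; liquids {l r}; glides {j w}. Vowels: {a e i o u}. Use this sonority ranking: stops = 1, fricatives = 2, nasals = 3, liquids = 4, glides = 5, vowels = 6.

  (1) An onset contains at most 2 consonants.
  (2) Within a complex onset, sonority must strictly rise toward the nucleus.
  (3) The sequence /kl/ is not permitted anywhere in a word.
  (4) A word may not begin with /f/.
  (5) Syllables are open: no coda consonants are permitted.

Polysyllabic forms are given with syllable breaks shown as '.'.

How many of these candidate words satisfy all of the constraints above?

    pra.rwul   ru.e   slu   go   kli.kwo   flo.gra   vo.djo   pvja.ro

4

pra.rwul — violates constraint 5: syllable 2 coda /l/ has 1 consonant (> 0) → phonotactically illegal
ru.e — σ1 onset /r/, coda /∅/ ok; σ2 onset /∅/, coda /∅/ ok → phonotactically legal
slu — σ1 onset /sl/ (2→4 rises), coda /∅/ ok → phonotactically legal
go — σ1 onset /g/, coda /∅/ ok → phonotactically legal
kli.kwo — violates constraint 3: contains banned sequence /kl/ → phonotactically illegal
flo.gra — violates constraint 4: word begins with /f/ → phonotactically illegal
vo.djo — σ1 onset /v/, coda /∅/ ok; σ2 onset /dj/ (1→5 rises), coda /∅/ ok → phonotactically legal
pvja.ro — violates constraint 1: syllable 1 onset /pvj/ has 3 consonants (> 2) → phonotactically illegal
Phonotactically legal: ru.e, slu, go, vo.djo → 4.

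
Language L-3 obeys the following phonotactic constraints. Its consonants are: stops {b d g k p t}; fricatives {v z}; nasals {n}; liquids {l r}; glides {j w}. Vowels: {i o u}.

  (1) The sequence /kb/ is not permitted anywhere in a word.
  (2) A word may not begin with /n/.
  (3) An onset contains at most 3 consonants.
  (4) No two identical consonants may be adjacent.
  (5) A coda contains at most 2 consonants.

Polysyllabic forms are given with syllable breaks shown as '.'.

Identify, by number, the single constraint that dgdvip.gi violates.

dgdvip.gi: syllable 1 onset /dgdv/ has 4 consonants (> 3).
This is a violation of constraint 3: "An onset contains at most 3 consonants."
The remaining constraints (1, 2, 4, 5) are satisfied.

3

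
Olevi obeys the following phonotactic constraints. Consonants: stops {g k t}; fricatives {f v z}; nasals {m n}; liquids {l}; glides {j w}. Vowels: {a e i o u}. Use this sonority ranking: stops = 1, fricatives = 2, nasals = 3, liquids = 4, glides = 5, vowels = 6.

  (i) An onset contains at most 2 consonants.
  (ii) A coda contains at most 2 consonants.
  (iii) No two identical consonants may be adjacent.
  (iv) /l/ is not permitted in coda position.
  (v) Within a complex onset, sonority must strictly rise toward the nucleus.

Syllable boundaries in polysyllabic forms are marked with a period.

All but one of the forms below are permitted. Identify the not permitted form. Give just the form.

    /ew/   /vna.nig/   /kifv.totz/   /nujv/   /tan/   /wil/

/ew/ — σ1 onset /∅/, coda /w/ ok → permitted
/vna.nig/ — σ1 onset /vn/ (2→3 rises), coda /∅/ ok; σ2 onset /n/, coda /g/ ok → permitted
/kifv.totz/ — σ1 onset /k/, coda /fv/ (2C) ok; σ2 onset /t/, coda /tz/ (2C) ok → permitted
/nujv/ — σ1 onset /n/, coda /jv/ (2C) ok → permitted
/tan/ — σ1 onset /t/, coda /n/ ok → permitted
/wil/ — violates constraint (iv): syllable 1 coda contains /l/ → not permitted

/wil/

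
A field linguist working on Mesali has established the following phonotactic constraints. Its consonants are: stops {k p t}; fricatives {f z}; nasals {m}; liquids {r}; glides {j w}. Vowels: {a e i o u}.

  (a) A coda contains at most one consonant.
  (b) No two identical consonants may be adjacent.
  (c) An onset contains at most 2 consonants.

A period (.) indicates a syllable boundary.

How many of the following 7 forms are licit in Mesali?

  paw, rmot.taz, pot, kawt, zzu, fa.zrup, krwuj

3

paw — σ1 onset /p/, coda /w/ ok → licit
rmot.taz — violates constraint (b): adjacent identical consonants /tt/ → illicit
pot — σ1 onset /p/, coda /t/ ok → licit
kawt — violates constraint (a): syllable 1 coda /wt/ has 2 consonants (> 1) → illicit
zzu — violates constraint (b): adjacent identical consonants /zz/ → illicit
fa.zrup — σ1 onset /f/, coda /∅/ ok; σ2 onset /zr/ (2C), coda /p/ ok → licit
krwuj — violates constraint (c): syllable 1 onset /krw/ has 3 consonants (> 2) → illicit
Licit: paw, pot, fa.zrup → 3.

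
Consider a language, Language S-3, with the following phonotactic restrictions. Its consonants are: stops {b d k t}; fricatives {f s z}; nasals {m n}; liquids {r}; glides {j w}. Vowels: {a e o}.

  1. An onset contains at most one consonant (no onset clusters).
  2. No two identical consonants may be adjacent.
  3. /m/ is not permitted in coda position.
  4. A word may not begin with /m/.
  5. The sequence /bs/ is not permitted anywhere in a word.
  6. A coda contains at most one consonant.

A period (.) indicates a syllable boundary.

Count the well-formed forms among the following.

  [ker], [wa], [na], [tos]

4

[ker] — σ1 onset /k/, coda /r/ ok → well-formed
[wa] — σ1 onset /w/, coda /∅/ ok → well-formed
[na] — σ1 onset /n/, coda /∅/ ok → well-formed
[tos] — σ1 onset /t/, coda /s/ ok → well-formed
Well-formed: [ker], [wa], [na], [tos] → 4.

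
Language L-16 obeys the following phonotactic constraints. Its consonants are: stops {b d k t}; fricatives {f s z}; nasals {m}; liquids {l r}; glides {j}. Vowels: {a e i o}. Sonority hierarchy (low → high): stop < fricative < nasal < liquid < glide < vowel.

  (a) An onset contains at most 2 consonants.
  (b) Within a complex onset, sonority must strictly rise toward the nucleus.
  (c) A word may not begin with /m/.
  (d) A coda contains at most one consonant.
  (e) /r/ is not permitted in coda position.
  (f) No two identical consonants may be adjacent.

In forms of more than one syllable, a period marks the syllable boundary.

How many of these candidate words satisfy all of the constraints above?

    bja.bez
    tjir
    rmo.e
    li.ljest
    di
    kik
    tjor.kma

3

bja.bez — σ1 onset /bj/ (1→5 rises), coda /∅/ ok; σ2 onset /b/, coda /z/ ok → phonotactically legal
tjir — violates constraint (e): syllable 1 coda contains /r/ → phonotactically illegal
rmo.e — violates constraint (b): syllable 1 onset /rm/: /r/ (liquid, 4) → /m/ (nasal, 3) does not rise → phonotactically illegal
li.ljest — violates constraint (d): syllable 2 coda /st/ has 2 consonants (> 1) → phonotactically illegal
di — σ1 onset /d/, coda /∅/ ok → phonotactically legal
kik — σ1 onset /k/, coda /k/ ok → phonotactically legal
tjor.kma — violates constraint (e): syllable 1 coda contains /r/ → phonotactically illegal
Phonotactically legal: bja.bez, di, kik → 3.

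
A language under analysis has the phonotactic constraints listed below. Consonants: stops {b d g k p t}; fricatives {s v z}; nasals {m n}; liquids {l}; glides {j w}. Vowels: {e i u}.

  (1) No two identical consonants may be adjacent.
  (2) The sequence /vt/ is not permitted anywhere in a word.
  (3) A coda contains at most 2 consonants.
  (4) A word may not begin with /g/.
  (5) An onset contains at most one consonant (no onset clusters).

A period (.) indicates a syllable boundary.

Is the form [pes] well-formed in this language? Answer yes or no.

yes

[pes] — σ1 onset /p/, coda /s/ ok → well-formed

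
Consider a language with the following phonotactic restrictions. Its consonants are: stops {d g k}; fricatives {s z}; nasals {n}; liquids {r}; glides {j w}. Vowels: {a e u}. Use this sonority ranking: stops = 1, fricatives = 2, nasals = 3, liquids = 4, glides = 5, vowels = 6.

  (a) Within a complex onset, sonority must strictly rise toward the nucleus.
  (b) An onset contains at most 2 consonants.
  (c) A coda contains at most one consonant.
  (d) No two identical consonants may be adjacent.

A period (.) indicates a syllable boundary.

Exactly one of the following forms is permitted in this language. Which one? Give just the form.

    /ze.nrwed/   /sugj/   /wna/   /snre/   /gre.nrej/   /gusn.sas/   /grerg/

/gre.nrej/

/ze.nrwed/ — violates constraint (b): syllable 2 onset /nrw/ has 3 consonants (> 2) → not permitted
/sugj/ — violates constraint (c): syllable 1 coda /gj/ has 2 consonants (> 1) → not permitted
/wna/ — violates constraint (a): syllable 1 onset /wn/: /w/ (glide, 5) → /n/ (nasal, 3) does not rise → not permitted
/snre/ — violates constraint (b): syllable 1 onset /snr/ has 3 consonants (> 2) → not permitted
/gre.nrej/ — σ1 onset /gr/ (1→4 rises), coda /∅/ ok; σ2 onset /nr/ (3→4 rises), coda /j/ ok → permitted
/gusn.sas/ — violates constraint (c): syllable 1 coda /sn/ has 2 consonants (> 1) → not permitted
/grerg/ — violates constraint (c): syllable 1 coda /rg/ has 2 consonants (> 1) → not permitted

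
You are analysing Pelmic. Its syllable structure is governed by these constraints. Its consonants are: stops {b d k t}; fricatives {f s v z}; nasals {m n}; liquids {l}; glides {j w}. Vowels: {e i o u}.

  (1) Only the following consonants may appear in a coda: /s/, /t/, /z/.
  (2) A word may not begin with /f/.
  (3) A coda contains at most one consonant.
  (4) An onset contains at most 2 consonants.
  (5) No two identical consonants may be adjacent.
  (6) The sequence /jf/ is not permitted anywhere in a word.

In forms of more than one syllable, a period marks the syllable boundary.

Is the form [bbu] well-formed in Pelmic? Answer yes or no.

[bbu] — violates constraint 5: adjacent identical consonants /bb/ → ill-formed

no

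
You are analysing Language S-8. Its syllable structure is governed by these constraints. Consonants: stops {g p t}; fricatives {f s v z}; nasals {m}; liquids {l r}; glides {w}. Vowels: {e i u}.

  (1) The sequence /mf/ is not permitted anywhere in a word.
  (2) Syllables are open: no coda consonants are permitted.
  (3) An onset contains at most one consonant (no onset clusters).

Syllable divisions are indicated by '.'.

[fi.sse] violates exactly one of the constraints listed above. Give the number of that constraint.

[fi.sse]: syllable 2 onset /ss/ has 2 consonants (> 1).
This is a violation of constraint 3: "An onset contains at most one consonant (no onset clusters)."
The remaining constraints (1, 2) are satisfied.

3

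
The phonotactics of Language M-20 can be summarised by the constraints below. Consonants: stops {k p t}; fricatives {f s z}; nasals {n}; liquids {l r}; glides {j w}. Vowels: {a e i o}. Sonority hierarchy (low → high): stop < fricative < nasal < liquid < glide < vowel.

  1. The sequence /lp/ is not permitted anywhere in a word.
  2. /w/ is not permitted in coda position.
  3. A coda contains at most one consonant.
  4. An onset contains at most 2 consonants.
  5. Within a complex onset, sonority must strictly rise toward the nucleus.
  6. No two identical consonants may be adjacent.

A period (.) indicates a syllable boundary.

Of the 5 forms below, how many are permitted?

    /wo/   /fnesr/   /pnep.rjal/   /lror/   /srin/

3

/wo/ — σ1 onset /w/, coda /∅/ ok → permitted
/fnesr/ — violates constraint 3: syllable 1 coda /sr/ has 2 consonants (> 1) → not permitted
/pnep.rjal/ — σ1 onset /pn/ (1→3 rises), coda /p/ ok; σ2 onset /rj/ (4→5 rises), coda /l/ ok → permitted
/lror/ — violates constraint 5: syllable 1 onset /lr/: /l/ (liquid, 4) → /r/ (liquid, 4) does not rise → not permitted
/srin/ — σ1 onset /sr/ (2→4 rises), coda /n/ ok → permitted
Permitted: /wo/, /pnep.rjal/, /srin/ → 3.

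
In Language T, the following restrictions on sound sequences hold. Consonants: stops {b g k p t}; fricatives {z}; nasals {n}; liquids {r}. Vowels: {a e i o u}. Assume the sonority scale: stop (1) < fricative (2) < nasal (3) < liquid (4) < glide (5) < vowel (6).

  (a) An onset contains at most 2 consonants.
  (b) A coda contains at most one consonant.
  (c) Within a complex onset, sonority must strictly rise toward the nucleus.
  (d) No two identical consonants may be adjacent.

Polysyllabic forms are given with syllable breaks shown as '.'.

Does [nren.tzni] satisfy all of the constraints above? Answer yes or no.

[nren.tzni] — violates constraint (a): syllable 2 onset /tzn/ has 3 consonants (> 2) → not permitted

no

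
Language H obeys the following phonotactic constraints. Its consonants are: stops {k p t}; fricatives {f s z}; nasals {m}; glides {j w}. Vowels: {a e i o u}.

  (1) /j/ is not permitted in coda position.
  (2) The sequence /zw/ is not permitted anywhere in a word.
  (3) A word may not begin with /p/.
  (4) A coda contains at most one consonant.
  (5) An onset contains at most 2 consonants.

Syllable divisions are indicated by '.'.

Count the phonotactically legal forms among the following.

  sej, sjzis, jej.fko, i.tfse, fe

sej — violates constraint 1: syllable 1 coda contains /j/ → phonotactically illegal
sjzis — violates constraint 5: syllable 1 onset /sjz/ has 3 consonants (> 2) → phonotactically illegal
jej.fko — violates constraint 1: syllable 1 coda contains /j/ → phonotactically illegal
i.tfse — violates constraint 5: syllable 2 onset /tfs/ has 3 consonants (> 2) → phonotactically illegal
fe — σ1 onset /f/, coda /∅/ ok → phonotactically legal
Phonotactically legal: fe → 1.

1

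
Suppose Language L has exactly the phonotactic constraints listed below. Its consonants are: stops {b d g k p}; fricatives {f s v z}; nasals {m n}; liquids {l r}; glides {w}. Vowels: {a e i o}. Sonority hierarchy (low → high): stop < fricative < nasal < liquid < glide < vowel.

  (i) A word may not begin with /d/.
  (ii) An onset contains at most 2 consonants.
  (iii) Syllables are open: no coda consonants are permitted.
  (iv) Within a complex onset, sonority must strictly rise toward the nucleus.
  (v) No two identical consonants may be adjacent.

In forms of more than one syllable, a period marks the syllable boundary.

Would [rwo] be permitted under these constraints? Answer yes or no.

yes

[rwo] — σ1 onset /rw/ (4→5 rises), coda /∅/ ok → permitted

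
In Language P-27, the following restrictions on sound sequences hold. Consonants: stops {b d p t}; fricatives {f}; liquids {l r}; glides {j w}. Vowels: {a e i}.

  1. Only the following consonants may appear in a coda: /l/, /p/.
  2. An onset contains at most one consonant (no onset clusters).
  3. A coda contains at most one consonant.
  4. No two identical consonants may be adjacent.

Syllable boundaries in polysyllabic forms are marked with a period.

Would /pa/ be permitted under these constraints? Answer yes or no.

/pa/ — σ1 onset /p/, coda /∅/ ok → permitted

yes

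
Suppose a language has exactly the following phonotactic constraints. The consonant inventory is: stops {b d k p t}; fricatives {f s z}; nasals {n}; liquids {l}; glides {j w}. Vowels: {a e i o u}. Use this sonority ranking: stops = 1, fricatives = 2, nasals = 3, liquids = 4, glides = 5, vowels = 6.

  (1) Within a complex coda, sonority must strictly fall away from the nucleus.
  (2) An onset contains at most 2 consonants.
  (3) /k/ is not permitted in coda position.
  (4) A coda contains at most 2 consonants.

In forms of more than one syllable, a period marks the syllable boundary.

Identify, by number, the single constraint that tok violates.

3

tok: syllable 1 coda contains /k/.
This is a violation of constraint 3: "/k/ is not permitted in coda position."
The remaining constraints (1, 2, 4) are satisfied.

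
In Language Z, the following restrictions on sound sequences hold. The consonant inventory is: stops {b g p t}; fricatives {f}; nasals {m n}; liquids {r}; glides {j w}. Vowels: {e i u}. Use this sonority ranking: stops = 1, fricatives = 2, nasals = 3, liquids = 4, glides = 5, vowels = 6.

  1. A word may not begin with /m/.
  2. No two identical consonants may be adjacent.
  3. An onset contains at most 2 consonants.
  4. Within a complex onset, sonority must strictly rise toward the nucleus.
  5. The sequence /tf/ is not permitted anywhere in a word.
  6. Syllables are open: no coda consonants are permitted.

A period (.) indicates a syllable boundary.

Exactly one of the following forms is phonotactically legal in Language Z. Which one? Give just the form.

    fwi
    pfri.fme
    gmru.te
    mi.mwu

fwi — σ1 onset /fw/ (2→5 rises), coda /∅/ ok → phonotactically legal
pfri.fme — violates constraint 3: syllable 1 onset /pfr/ has 3 consonants (> 2) → phonotactically illegal
gmru.te — violates constraint 3: syllable 1 onset /gmr/ has 3 consonants (> 2) → phonotactically illegal
mi.mwu — violates constraint 1: word begins with /m/ → phonotactically illegal

fwi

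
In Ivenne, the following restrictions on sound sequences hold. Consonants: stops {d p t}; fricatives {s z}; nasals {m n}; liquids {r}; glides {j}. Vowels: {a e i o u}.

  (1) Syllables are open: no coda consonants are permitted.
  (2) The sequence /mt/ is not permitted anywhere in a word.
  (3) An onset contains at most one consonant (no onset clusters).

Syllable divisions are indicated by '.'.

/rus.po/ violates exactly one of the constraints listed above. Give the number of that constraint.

1

/rus.po/: syllable 1 coda /s/ has 1 consonant (> 0).
This is a violation of constraint 1: "Syllables are open: no coda consonants are permitted."
The remaining constraints (2, 3) are satisfied.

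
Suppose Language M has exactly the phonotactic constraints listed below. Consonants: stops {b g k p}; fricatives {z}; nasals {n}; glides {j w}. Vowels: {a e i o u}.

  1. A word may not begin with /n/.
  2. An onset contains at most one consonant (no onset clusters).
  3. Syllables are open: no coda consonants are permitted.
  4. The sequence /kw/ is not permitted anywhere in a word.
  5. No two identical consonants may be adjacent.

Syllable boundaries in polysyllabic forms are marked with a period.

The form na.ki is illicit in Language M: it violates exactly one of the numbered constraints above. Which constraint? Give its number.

na.ki: word begins with /n/.
This is a violation of constraint 1: "A word may not begin with /n/."
The remaining constraints (2, 3, 4, 5) are satisfied.

1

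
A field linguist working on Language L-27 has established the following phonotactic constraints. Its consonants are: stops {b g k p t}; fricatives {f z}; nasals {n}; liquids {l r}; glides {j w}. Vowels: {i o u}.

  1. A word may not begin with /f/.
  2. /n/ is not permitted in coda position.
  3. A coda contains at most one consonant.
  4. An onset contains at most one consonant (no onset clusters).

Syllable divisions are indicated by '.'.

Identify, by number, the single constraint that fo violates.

fo: word begins with /f/.
This is a violation of constraint 1: "A word may not begin with /f/."
The remaining constraints (2, 3, 4) are satisfied.

1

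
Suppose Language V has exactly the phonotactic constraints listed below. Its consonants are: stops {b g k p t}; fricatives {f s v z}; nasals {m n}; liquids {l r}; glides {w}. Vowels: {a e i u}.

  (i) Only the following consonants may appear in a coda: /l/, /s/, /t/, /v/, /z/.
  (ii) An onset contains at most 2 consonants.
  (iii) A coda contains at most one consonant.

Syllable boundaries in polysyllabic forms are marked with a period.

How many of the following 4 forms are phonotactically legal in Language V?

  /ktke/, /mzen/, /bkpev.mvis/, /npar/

/ktke/ — violates constraint (ii): syllable 1 onset /ktk/ has 3 consonants (> 2) → phonotactically illegal
/mzen/ — violates constraint (i): syllable 1 coda contains /n/, which is not a licensed coda consonant → phonotactically illegal
/bkpev.mvis/ — violates constraint (ii): syllable 1 onset /bkp/ has 3 consonants (> 2) → phonotactically illegal
/npar/ — violates constraint (i): syllable 1 coda contains /r/, which is not a licensed coda consonant → phonotactically illegal
No form is phonotactically legal → 0.

0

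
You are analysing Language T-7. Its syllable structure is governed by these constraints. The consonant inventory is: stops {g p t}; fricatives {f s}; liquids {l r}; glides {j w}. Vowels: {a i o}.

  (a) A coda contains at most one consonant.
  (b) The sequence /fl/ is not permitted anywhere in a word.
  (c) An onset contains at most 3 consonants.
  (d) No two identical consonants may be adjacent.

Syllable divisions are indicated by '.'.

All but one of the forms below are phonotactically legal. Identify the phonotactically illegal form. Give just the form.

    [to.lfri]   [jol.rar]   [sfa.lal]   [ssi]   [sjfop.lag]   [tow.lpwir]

[ssi]

[to.lfri] — σ1 onset /t/, coda /∅/ ok; σ2 onset /lfr/ (3C), coda /∅/ ok → phonotactically legal
[jol.rar] — σ1 onset /j/, coda /l/ ok; σ2 onset /r/, coda /r/ ok → phonotactically legal
[sfa.lal] — σ1 onset /sf/ (2C), coda /∅/ ok; σ2 onset /l/, coda /l/ ok → phonotactically legal
[ssi] — violates constraint (d): adjacent identical consonants /ss/ → phonotactically illegal
[sjfop.lag] — σ1 onset /sjf/ (3C), coda /p/ ok; σ2 onset /l/, coda /g/ ok → phonotactically legal
[tow.lpwir] — σ1 onset /t/, coda /w/ ok; σ2 onset /lpw/ (3C), coda /r/ ok → phonotactically legal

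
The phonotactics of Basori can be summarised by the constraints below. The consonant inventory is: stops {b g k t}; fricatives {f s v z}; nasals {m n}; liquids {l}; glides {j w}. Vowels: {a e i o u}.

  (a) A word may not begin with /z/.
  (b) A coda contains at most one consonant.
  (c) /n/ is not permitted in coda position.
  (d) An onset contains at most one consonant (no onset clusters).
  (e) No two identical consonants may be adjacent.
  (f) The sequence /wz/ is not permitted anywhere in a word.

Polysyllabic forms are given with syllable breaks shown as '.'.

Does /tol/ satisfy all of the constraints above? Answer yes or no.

/tol/ — σ1 onset /t/, coda /l/ ok → permitted

yes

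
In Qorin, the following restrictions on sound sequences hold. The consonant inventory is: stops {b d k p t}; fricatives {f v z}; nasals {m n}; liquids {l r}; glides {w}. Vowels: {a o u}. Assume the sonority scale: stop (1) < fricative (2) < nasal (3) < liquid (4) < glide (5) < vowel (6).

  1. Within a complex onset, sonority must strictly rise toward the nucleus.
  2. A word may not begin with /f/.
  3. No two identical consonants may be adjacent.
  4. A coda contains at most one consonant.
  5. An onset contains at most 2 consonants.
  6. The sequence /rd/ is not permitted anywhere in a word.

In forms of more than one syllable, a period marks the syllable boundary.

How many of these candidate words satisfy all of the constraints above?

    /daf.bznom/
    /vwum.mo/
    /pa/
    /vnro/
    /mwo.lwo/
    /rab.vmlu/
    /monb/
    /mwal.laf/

2

/daf.bznom/ — violates constraint 5: syllable 2 onset /bzn/ has 3 consonants (> 2) → ill-formed
/vwum.mo/ — violates constraint 3: adjacent identical consonants /mm/ → ill-formed
/pa/ — σ1 onset /p/, coda /∅/ ok → well-formed
/vnro/ — violates constraint 5: syllable 1 onset /vnr/ has 3 consonants (> 2) → ill-formed
/mwo.lwo/ — σ1 onset /mw/ (3→5 rises), coda /∅/ ok; σ2 onset /lw/ (4→5 rises), coda /∅/ ok → well-formed
/rab.vmlu/ — violates constraint 5: syllable 2 onset /vml/ has 3 consonants (> 2) → ill-formed
/monb/ — violates constraint 4: syllable 1 coda /nb/ has 2 consonants (> 1) → ill-formed
/mwal.laf/ — violates constraint 3: adjacent identical consonants /ll/ → ill-formed
Well-formed: /pa/, /mwo.lwo/ → 2.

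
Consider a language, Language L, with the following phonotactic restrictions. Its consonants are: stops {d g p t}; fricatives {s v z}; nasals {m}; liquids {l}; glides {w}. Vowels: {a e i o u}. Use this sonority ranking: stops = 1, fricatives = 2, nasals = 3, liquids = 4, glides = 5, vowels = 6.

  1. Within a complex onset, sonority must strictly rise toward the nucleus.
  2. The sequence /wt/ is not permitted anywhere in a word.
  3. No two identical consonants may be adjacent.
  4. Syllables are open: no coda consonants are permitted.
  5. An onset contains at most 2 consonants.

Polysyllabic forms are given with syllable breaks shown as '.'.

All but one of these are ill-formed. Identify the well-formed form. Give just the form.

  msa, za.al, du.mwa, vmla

du.mwa

msa — violates constraint 1: syllable 1 onset /ms/: /m/ (nasal, 3) → /s/ (fricative, 2) does not rise → ill-formed
za.al — violates constraint 4: syllable 2 coda /l/ has 1 consonant (> 0) → ill-formed
du.mwa — σ1 onset /d/, coda /∅/ ok; σ2 onset /mw/ (3→5 rises), coda /∅/ ok → well-formed
vmla — violates constraint 5: syllable 1 onset /vml/ has 3 consonants (> 2) → ill-formed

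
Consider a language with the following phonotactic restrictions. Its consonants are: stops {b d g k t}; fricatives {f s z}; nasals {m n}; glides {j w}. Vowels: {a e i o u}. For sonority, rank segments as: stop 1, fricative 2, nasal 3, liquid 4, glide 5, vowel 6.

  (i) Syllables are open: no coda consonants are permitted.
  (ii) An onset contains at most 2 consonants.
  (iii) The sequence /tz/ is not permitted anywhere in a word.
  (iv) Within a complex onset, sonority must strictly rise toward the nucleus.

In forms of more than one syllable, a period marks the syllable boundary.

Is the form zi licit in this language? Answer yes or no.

yes

zi — σ1 onset /z/, coda /∅/ ok → licit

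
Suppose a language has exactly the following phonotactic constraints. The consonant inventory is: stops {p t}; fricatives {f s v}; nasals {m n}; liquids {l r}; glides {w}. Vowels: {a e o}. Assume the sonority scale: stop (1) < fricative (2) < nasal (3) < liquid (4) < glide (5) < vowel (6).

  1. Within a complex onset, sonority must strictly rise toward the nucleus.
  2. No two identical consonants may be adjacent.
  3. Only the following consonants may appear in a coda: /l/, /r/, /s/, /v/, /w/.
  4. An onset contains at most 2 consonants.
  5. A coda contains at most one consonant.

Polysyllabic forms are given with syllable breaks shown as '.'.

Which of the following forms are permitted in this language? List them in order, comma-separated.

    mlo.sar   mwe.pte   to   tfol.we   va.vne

mlo.sar, to, tfol.we, va.vne

mlo.sar — σ1 onset /ml/ (3→4 rises), coda /∅/ ok; σ2 onset /s/, coda /r/ ok → permitted
mwe.pte — violates constraint 1: syllable 2 onset /pt/: /p/ (stop, 1) → /t/ (stop, 1) does not rise → not permitted
to — σ1 onset /t/, coda /∅/ ok → permitted
tfol.we — σ1 onset /tf/ (1→2 rises), coda /l/ ok; σ2 onset /w/, coda /∅/ ok → permitted
va.vne — σ1 onset /v/, coda /∅/ ok; σ2 onset /vn/ (2→3 rises), coda /∅/ ok → permitted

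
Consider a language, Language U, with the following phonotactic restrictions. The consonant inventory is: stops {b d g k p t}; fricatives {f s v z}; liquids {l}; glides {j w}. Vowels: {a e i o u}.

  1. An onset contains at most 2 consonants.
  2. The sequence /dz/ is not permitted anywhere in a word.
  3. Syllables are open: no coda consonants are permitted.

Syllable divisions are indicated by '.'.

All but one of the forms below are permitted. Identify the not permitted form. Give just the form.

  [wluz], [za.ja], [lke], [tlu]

[wluz] — violates constraint 3: syllable 1 coda /z/ has 1 consonant (> 0) → not permitted
[za.ja] — σ1 onset /z/, coda /∅/ ok; σ2 onset /j/, coda /∅/ ok → permitted
[lke] — σ1 onset /lk/ (2C), coda /∅/ ok → permitted
[tlu] — σ1 onset /tl/ (2C), coda /∅/ ok → permitted

[wluz]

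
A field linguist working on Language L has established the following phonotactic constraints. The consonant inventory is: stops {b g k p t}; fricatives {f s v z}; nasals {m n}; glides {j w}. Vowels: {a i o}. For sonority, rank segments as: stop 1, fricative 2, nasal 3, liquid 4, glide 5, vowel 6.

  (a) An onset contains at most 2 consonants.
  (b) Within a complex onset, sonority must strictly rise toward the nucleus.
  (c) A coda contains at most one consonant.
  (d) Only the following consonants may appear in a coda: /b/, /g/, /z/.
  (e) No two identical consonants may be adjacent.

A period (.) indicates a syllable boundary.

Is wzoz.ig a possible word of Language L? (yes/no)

wzoz.ig — violates constraint (b): syllable 1 onset /wz/: /w/ (glide, 5) → /z/ (fricative, 2) does not rise → illicit

no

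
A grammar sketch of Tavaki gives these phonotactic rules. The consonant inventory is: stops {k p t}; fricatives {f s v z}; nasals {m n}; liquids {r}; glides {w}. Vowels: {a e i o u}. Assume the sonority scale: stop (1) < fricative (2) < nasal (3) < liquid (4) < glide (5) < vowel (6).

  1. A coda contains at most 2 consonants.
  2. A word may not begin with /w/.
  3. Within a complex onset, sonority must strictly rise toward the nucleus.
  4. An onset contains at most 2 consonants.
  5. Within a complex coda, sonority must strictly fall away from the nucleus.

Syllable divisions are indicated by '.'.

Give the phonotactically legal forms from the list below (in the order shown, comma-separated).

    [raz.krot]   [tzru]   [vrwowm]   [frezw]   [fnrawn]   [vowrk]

[raz.krot]

[raz.krot] — σ1 onset /r/, coda /z/ ok; σ2 onset /kr/ (1→4 rises), coda /t/ ok → phonotactically legal
[tzru] — violates constraint 4: syllable 1 onset /tzr/ has 3 consonants (> 2) → phonotactically illegal
[vrwowm] — violates constraint 4: syllable 1 onset /vrw/ has 3 consonants (> 2) → phonotactically illegal
[frezw] — violates constraint 5: syllable 1 coda /zw/: /z/ (fricative, 2) → /w/ (glide, 5) does not fall → phonotactically illegal
[fnrawn] — violates constraint 4: syllable 1 onset /fnr/ has 3 consonants (> 2) → phonotactically illegal
[vowrk] — violates constraint 1: syllable 1 coda /wrk/ has 3 consonants (> 2) → phonotactically illegal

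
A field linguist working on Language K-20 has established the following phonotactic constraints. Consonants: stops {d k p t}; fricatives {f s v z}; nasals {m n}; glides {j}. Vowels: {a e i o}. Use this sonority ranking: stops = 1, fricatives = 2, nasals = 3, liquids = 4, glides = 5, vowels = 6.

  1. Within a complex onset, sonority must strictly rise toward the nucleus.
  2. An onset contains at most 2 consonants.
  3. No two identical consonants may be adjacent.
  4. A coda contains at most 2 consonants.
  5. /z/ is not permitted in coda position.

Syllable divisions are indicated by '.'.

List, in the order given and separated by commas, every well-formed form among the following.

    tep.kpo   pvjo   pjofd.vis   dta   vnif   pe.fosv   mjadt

pjofd.vis, vnif, pe.fosv, mjadt

tep.kpo — violates constraint 1: syllable 2 onset /kp/: /k/ (stop, 1) → /p/ (stop, 1) does not rise → ill-formed
pvjo — violates constraint 2: syllable 1 onset /pvj/ has 3 consonants (> 2) → ill-formed
pjofd.vis — σ1 onset /pj/ (1→5 rises), coda /fd/ (2C) ok; σ2 onset /v/, coda /s/ ok → well-formed
dta — violates constraint 1: syllable 1 onset /dt/: /d/ (stop, 1) → /t/ (stop, 1) does not rise → ill-formed
vnif — σ1 onset /vn/ (2→3 rises), coda /f/ ok → well-formed
pe.fosv — σ1 onset /p/, coda /∅/ ok; σ2 onset /f/, coda /sv/ (2C) ok → well-formed
mjadt — σ1 onset /mj/ (3→5 rises), coda /dt/ (2C) ok → well-formed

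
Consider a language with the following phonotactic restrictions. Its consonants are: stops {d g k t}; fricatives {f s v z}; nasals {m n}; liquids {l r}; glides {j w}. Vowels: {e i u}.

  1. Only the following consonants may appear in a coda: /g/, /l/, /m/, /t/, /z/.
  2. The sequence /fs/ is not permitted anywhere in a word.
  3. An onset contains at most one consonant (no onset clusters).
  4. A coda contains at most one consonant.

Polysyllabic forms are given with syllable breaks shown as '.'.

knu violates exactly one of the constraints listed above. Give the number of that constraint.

3

knu: syllable 1 onset /kn/ has 2 consonants (> 1).
This is a violation of constraint 3: "An onset contains at most one consonant (no onset clusters)."
The remaining constraints (1, 2, 4) are satisfied.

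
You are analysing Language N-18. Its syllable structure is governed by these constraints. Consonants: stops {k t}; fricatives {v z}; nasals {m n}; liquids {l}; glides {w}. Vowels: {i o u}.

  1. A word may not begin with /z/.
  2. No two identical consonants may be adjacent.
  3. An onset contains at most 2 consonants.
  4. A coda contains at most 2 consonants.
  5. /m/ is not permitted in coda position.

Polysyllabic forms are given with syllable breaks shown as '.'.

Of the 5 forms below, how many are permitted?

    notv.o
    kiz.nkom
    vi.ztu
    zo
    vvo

2

notv.o — σ1 onset /n/, coda /tv/ (2C) ok; σ2 onset /∅/, coda /∅/ ok → permitted
kiz.nkom — violates constraint 5: syllable 2 coda contains /m/ → not permitted
vi.ztu — σ1 onset /v/, coda /∅/ ok; σ2 onset /zt/ (2C), coda /∅/ ok → permitted
zo — violates constraint 1: word begins with /z/ → not permitted
vvo — violates constraint 2: adjacent identical consonants /vv/ → not permitted
Permitted: notv.o, vi.ztu → 2.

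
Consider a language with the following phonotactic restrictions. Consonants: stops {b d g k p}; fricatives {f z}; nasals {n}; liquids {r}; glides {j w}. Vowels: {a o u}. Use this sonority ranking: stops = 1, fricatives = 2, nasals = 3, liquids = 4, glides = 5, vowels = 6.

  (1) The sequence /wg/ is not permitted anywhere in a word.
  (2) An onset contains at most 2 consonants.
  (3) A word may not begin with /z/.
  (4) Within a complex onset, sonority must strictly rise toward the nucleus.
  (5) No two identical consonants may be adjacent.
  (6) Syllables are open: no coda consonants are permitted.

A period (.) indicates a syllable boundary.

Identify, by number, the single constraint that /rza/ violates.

/rza/: syllable 1 onset /rz/: /r/ (liquid, 4) → /z/ (fricative, 2) does not rise.
This is a violation of constraint 4: "Within a complex onset, sonority must strictly rise toward the nucleus."
The remaining constraints (1, 2, 3, 5, 6) are satisfied.

4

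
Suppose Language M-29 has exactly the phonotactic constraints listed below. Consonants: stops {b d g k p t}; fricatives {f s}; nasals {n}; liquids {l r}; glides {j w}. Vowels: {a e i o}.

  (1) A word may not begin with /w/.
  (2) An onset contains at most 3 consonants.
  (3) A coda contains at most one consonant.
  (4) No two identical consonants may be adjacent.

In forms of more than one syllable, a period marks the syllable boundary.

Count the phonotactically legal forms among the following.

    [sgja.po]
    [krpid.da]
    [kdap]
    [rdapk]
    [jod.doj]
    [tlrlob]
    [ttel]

[sgja.po] — σ1 onset /sgj/ (3C), coda /∅/ ok; σ2 onset /p/, coda /∅/ ok → phonotactically legal
[krpid.da] — violates constraint 4: adjacent identical consonants /dd/ → phonotactically illegal
[kdap] — σ1 onset /kd/ (2C), coda /p/ ok → phonotactically legal
[rdapk] — violates constraint 3: syllable 1 coda /pk/ has 2 consonants (> 1) → phonotactically illegal
[jod.doj] — violates constraint 4: adjacent identical consonants /dd/ → phonotactically illegal
[tlrlob] — violates constraint 2: syllable 1 onset /tlrl/ has 4 consonants (> 3) → phonotactically illegal
[ttel] — violates constraint 4: adjacent identical consonants /tt/ → phonotactically illegal
Phonotactically legal: [sgja.po], [kdap] → 2.

2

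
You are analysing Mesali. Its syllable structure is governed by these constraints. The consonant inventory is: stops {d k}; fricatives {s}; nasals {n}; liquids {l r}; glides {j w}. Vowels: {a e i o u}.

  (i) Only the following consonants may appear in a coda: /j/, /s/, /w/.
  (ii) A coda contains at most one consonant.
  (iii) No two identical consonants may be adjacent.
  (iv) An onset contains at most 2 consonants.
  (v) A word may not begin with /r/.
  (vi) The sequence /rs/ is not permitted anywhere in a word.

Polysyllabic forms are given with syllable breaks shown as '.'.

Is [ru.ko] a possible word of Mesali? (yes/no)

no

[ru.ko] — violates constraint (v): word begins with /r/ → illicit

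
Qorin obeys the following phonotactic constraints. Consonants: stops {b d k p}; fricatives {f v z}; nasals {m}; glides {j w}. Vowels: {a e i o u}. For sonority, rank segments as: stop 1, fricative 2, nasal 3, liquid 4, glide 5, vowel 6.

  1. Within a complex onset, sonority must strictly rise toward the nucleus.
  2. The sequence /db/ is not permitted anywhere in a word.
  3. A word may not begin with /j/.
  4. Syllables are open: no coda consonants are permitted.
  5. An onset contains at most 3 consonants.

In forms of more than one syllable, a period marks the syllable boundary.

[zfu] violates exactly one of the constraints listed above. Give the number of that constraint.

1

[zfu]: syllable 1 onset /zf/: /z/ (fricative, 2) → /f/ (fricative, 2) does not rise.
This is a violation of constraint 1: "Within a complex onset, sonority must strictly rise toward the nucleus."
The remaining constraints (2, 3, 4, 5) are satisfied.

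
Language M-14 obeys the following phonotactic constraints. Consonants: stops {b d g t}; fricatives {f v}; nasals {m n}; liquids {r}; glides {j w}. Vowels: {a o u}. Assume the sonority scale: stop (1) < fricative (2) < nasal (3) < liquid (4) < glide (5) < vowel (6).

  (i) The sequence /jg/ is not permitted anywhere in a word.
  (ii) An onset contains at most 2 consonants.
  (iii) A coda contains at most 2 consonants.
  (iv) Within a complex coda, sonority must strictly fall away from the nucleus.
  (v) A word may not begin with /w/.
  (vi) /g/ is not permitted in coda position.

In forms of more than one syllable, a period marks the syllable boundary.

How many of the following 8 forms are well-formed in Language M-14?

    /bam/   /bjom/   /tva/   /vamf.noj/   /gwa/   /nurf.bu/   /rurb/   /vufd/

/bam/ — σ1 onset /b/, coda /m/ ok → well-formed
/bjom/ — σ1 onset /bj/ (2C), coda /m/ ok → well-formed
/tva/ — σ1 onset /tv/ (2C), coda /∅/ ok → well-formed
/vamf.noj/ — σ1 onset /v/, coda /mf/ (3→2 falls) ok; σ2 onset /n/, coda /j/ ok → well-formed
/gwa/ — σ1 onset /gw/ (2C), coda /∅/ ok → well-formed
/nurf.bu/ — σ1 onset /n/, coda /rf/ (4→2 falls) ok; σ2 onset /b/, coda /∅/ ok → well-formed
/rurb/ — σ1 onset /r/, coda /rb/ (4→1 falls) ok → well-formed
/vufd/ — σ1 onset /v/, coda /fd/ (2→1 falls) ok → well-formed
Well-formed: /bam/, /bjom/, /tva/, /vamf.noj/, /gwa/, /nurf.bu/, /rurb/, /vufd/ → 8.

8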